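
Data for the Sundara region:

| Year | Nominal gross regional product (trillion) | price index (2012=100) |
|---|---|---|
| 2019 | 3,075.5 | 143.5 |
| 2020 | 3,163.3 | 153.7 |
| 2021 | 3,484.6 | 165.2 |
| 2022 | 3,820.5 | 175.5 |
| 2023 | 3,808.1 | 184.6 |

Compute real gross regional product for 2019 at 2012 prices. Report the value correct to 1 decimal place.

Real gross regional product 2019 = 3075.5 / 1.435 = 2143.21.

2,143.2 trillion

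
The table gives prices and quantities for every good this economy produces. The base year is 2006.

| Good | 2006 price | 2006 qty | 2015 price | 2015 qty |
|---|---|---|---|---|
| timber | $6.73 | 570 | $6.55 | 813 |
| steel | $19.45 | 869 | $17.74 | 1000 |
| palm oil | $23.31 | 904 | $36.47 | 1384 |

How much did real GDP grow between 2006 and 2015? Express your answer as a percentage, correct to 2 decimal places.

Real GDP 2006 = Nominal GDP 2006 = 6.73·570 + 19.45·869 + 23.31·904 = 41810.39.
Real GDP 2015 (at 2006 prices) = 6.73·813 + 19.45·1000 + 23.31·1384 = 57182.53.
Real growth = 57182.53/41810.39 − 1 = 0.3677.

36.77%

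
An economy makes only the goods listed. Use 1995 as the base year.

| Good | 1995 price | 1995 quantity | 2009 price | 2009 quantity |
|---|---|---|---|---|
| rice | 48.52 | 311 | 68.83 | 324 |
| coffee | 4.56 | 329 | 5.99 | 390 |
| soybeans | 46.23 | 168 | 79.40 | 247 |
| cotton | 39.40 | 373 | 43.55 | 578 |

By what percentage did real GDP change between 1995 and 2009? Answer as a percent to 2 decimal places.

32.36%

Real GDP 1995 = Nominal GDP 1995 = 48.52·311 + 4.56·329 + 46.23·168 + 39.40·373 = 39052.80.
Real GDP 2009 (at 1995 prices) = 48.52·324 + 4.56·390 + 46.23·247 + 39.40·578 = 51690.89.
Real growth = 51690.89/39052.80 − 1 = 0.3236.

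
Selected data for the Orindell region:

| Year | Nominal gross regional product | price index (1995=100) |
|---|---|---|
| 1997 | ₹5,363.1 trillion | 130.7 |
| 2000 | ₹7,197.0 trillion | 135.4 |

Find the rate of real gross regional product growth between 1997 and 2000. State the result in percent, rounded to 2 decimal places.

Deflate each year: 1997 → 5363.1/1.307 = 4103.37; 2000 → 7197.0/1.354 = 5315.36.
So real gross regional product changed by 5315.36/4103.37 − 1 = 0.2954, i.e. 29.54%.

29.54%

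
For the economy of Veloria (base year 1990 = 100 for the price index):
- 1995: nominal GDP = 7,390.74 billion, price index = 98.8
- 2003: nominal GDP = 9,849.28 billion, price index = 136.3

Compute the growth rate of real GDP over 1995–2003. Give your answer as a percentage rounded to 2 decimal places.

Real GDP 1995 = 7390.74 / 0.988 = 7480.51.
Real GDP 2003 = 9849.28 / 1.363 = 7226.18.
Real growth = 7226.18 / 7480.51 − 1 = -0.0340.

-3.40%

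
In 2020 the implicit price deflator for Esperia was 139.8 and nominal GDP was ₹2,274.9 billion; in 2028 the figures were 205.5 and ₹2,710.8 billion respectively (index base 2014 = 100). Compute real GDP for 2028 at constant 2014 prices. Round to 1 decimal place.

₹1,319.1 billion

Real GDP = Nominal / (implicit price deflator/100) = 2710.8 / 2.055 = 1319.12.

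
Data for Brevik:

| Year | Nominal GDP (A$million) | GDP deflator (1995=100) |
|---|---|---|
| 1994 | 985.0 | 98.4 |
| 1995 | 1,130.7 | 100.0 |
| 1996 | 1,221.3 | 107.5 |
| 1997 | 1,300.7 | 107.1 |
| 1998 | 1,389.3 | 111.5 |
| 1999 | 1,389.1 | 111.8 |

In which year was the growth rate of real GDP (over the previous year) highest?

1995

1995: real = 1130.7/1.000 = 1130.70; growth vs 1994 (1001.02) = 12.95%.
1996: real = 1221.3/1.075 = 1136.09; growth vs 1995 (1130.70) = 0.48%.
1997: real = 1300.7/1.071 = 1214.47; growth vs 1996 (1136.09) = 6.90%.
1998: real = 1389.3/1.115 = 1246.01; growth vs 1997 (1214.47) = 2.60%.
1999: real = 1389.1/1.118 = 1242.49; growth vs 1998 (1246.01) = -0.28%.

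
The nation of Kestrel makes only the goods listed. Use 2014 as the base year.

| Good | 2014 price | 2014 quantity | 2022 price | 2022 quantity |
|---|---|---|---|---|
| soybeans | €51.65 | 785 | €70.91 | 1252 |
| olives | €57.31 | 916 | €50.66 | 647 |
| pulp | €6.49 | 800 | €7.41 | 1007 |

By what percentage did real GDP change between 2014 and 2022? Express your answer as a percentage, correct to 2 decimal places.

Real GDP 2014 = Nominal GDP 2014 = 51.65·785 + 57.31·916 + 6.49·800 = 98233.21.
Real GDP 2022 (at 2014 prices) = 51.65·1252 + 57.31·647 + 6.49·1007 = 108280.80.
Real growth = 108280.80/98233.21 − 1 = 0.1023.

10.23%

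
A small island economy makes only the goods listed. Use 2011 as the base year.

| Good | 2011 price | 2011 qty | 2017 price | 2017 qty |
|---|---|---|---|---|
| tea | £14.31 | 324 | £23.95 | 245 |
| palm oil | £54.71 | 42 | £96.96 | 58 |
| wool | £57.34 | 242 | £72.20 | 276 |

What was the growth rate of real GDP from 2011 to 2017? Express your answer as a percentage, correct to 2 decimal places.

8.14%

Real GDP 2011 = Nominal GDP 2011 = 14.31·324 + 54.71·42 + 57.34·242 = 20810.54.
Real GDP 2017 (at 2011 prices) = 14.31·245 + 54.71·58 + 57.34·276 = 22504.97.
Real growth = 22504.97/20810.54 − 1 = 0.0814.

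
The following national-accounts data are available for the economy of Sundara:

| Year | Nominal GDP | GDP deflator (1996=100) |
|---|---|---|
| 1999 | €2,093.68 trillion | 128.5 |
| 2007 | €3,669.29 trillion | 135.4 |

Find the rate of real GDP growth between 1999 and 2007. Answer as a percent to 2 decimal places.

66.32%

Deflate each year: 1999 → 2093.68/1.285 = 1629.32; 2007 → 3669.29/1.354 = 2709.96.
So real GDP changed by 2709.96/1629.32 − 1 = 0.6632, i.e. 66.32%.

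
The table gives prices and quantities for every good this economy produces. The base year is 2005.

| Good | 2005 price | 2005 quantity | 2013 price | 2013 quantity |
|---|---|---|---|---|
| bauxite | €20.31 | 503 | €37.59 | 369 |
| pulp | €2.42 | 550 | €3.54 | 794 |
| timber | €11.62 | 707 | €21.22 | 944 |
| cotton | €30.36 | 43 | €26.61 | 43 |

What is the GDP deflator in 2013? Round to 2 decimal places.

Nominal GDP 2013 = 37.59·369 + 3.54·794 + 21.22·944 + 26.61·43 = 37857.38.
Real GDP 2013 (at 2005 prices) = 20.31·369 + 2.42·794 + 11.62·944 + 30.36·43 = 21690.63.
Deflator = Nominal/Real × 100 = 37857.38/21690.63 × 100 = 174.533.

174.53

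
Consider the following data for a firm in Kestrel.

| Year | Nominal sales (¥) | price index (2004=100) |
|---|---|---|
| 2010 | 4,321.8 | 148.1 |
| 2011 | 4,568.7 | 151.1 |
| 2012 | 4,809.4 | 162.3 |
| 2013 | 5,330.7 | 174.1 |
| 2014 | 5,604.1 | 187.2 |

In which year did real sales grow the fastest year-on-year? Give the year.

2011

2011: real = 4568.7/1.511 = 3023.63; growth vs 2010 (2918.16) = 3.61%.
2012: real = 4809.4/1.623 = 2963.28; growth vs 2011 (3023.63) = -2.00%.
2013: real = 5330.7/1.741 = 3061.86; growth vs 2012 (2963.28) = 3.33%.
2014: real = 5604.1/1.872 = 2993.64; growth vs 2013 (3061.86) = -2.23%.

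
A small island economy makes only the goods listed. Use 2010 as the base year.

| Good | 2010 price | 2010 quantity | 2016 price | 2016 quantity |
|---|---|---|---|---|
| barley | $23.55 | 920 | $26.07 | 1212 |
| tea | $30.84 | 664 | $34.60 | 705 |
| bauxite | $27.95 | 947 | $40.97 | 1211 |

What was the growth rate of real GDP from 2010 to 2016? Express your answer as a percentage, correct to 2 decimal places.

22.62%

Real GDP 2010 = Nominal GDP 2010 = 23.55·920 + 30.84·664 + 27.95·947 = 68612.41.
Real GDP 2016 (at 2010 prices) = 23.55·1212 + 30.84·705 + 27.95·1211 = 84132.25.
Real growth = 84132.25/68612.41 − 1 = 0.2262.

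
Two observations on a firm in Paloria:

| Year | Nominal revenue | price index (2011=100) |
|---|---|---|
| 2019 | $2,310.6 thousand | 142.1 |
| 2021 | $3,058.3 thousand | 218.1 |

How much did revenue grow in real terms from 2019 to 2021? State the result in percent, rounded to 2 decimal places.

-13.76%

Real revenue 2019 = 2310.6 / 1.421 = 1626.04.
Real revenue 2021 = 3058.3 / 2.181 = 1402.25.
Real growth = 1402.25 / 1626.04 − 1 = -0.1376.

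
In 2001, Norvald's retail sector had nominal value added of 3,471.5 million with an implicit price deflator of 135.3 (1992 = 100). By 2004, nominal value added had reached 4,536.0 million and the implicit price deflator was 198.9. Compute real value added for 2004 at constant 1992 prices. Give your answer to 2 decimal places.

Real value added = Nominal / (implicit price deflator/100) = 4536.0 / 1.989 = 2280.54.

2,280.54 million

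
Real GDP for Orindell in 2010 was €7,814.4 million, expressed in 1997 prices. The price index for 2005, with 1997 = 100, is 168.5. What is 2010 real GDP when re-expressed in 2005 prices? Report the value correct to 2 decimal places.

€13,167.26 million

Real GDP in 2005 prices = Real GDP in 1997 prices × (P_2005/P_1997) = 7814.4 × 1.685 = 13167.26.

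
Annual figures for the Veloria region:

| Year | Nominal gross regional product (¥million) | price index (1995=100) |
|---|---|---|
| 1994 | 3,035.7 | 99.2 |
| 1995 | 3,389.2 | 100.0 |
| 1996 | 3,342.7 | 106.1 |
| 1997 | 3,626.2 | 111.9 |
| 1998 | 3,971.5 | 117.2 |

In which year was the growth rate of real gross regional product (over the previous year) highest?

1995: real = 3389.2/1.000 = 3389.20; growth vs 1994 (3060.18) = 10.75%.
1996: real = 3342.7/1.061 = 3150.52; growth vs 1995 (3389.20) = -7.04%.
1997: real = 3626.2/1.119 = 3240.57; growth vs 1996 (3150.52) = 2.86%.
1998: real = 3971.5/1.172 = 3388.65; growth vs 1997 (3240.57) = 4.57%.

1995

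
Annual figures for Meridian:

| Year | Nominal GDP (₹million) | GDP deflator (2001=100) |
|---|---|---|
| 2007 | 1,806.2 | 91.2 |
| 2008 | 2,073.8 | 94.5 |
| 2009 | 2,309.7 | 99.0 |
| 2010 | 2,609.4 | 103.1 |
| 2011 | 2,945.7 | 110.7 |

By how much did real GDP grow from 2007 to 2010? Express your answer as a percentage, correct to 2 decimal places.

Real GDP 2007 = 1806.2/0.912 = 1980.48.
Real GDP 2010 = 2609.4/1.031 = 2530.94.
Change = 2530.94/1980.48 − 1 = 0.2779.

27.79%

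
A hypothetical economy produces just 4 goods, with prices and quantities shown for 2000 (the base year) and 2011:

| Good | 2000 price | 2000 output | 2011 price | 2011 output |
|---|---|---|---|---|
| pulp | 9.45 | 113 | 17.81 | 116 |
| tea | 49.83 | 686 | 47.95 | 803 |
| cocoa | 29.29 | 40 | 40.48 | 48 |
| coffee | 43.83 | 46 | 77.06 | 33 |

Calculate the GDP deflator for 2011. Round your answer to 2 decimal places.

Nominal GDP 2011 = 17.81·116 + 47.95·803 + 40.48·48 + 77.06·33 = 45055.83.
Real GDP 2011 (at 2000 prices) = 9.45·116 + 49.83·803 + 29.29·48 + 43.83·33 = 43962.00.
Deflator = Nominal/Real × 100 = 45055.83/43962.00 × 100 = 102.488.

102.49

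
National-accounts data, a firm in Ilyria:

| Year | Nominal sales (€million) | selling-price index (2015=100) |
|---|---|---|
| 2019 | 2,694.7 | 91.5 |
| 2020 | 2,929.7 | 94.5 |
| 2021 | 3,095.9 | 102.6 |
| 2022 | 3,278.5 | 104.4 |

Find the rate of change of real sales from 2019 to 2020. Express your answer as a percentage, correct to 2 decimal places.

Real sales 2019 = 2694.7/0.915 = 2945.03.
Real sales 2020 = 2929.7/0.945 = 3100.21.
Change = 3100.21/2945.03 − 1 = 0.0527.

5.27%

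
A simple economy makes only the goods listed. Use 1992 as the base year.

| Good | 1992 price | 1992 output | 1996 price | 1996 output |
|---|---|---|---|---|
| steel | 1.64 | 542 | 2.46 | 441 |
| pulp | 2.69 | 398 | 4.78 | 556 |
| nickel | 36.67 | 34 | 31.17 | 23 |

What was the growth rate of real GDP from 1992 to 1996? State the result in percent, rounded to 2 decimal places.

-4.49%

Real GDP 1992 = Nominal GDP 1992 = 1.64·542 + 2.69·398 + 36.67·34 = 3206.28.
Real GDP 1996 (at 1992 prices) = 1.64·441 + 2.69·556 + 36.67·23 = 3062.29.
Real growth = 3062.29/3206.28 − 1 = -0.0449.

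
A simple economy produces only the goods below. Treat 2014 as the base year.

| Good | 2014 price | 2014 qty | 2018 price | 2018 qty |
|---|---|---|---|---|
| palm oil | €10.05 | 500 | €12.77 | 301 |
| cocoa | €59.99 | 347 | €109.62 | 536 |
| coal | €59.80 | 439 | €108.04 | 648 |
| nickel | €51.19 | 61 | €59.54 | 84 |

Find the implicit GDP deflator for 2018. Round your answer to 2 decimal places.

175.91

Nominal GDP 2018 = 12.77·301 + 109.62·536 + 108.04·648 + 59.54·84 = 137611.37.
Real GDP 2018 (at 2014 prices) = 10.05·301 + 59.99·536 + 59.80·648 + 51.19·84 = 78230.05.
Deflator = Nominal/Real × 100 = 137611.37/78230.05 × 100 = 175.906.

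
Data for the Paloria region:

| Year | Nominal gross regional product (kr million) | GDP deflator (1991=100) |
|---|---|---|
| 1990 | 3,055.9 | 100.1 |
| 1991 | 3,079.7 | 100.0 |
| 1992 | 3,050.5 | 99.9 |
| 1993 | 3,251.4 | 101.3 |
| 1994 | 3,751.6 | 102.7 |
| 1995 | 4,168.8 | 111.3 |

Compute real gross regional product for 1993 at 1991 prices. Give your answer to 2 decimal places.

kr 3,209.67 million

Real gross regional product 1993 = 3251.4 / 1.013 = 3209.67.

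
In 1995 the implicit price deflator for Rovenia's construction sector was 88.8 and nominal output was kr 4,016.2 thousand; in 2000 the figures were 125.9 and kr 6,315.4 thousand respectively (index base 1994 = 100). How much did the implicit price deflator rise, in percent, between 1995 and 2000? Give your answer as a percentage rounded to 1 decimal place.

41.8%

Price-level change = 125.9 / 88.8 − 1 = 0.4178.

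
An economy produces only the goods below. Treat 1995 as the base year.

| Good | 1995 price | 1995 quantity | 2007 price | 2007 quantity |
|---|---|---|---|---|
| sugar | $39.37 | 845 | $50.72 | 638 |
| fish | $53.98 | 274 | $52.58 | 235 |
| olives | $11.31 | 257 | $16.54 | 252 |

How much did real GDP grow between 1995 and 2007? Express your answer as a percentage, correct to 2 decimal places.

-20.23%

Real GDP 1995 = Nominal GDP 1995 = 39.37·845 + 53.98·274 + 11.31·257 = 50964.84.
Real GDP 2007 (at 1995 prices) = 39.37·638 + 53.98·235 + 11.31·252 = 40653.48.
Real growth = 40653.48/50964.84 − 1 = -0.2023.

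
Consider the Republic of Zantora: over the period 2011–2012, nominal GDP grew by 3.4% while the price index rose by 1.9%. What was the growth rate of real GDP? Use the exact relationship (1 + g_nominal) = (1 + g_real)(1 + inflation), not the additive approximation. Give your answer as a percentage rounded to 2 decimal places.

(1 + g_nom) = (1 + g_real)(1 + π), so g_real = 1.0340 / 1.0190 − 1 = 0.01472.

1.47%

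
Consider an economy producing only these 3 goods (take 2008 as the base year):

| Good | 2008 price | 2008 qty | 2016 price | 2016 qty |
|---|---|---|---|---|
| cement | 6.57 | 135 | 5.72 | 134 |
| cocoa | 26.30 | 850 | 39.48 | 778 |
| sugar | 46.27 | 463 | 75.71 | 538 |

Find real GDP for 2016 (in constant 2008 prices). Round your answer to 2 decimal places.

Real GDP 2016 = Σ (p_2008 × q_2016) = 6.57·134 + 26.30·778 + 46.27·538 = 46235.04.

46235.04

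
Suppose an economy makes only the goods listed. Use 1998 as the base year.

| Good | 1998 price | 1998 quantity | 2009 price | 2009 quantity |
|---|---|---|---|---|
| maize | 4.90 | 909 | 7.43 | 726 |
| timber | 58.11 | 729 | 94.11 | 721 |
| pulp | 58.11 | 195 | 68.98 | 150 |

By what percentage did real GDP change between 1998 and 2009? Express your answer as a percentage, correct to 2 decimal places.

-6.84%

Real GDP 1998 = Nominal GDP 1998 = 4.90·909 + 58.11·729 + 58.11·195 = 58147.74.
Real GDP 2009 (at 1998 prices) = 4.90·726 + 58.11·721 + 58.11·150 = 54171.21.
Real growth = 54171.21/58147.74 − 1 = -0.0684.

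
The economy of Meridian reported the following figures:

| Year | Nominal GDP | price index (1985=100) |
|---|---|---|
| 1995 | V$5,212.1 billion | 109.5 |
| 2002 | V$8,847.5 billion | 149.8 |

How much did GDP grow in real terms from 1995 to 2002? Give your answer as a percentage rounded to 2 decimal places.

24.08%

Deflate each year: 1995 → 5212.1/1.095 = 4759.91; 2002 → 8847.5/1.498 = 5906.21.
So real GDP changed by 5906.21/4759.91 − 1 = 0.2408, i.e. 24.08%.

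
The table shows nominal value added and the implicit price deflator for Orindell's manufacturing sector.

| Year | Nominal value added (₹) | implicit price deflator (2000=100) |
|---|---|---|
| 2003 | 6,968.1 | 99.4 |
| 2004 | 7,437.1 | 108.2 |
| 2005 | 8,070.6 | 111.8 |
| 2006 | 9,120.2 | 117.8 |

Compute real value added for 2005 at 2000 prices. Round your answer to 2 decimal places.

₹7,218.78

Real value added 2005 = 8070.6 / 1.118 = 7218.78.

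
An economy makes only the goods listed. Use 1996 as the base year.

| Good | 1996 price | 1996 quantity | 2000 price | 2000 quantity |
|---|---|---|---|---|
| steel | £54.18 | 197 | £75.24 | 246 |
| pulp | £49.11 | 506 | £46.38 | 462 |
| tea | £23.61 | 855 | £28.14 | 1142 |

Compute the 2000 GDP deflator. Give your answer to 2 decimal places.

Nominal GDP 2000 = 75.24·246 + 46.38·462 + 28.14·1142 = 72072.48.
Real GDP 2000 (at 1996 prices) = 54.18·246 + 49.11·462 + 23.61·1142 = 62979.72.
Deflator = Nominal/Real × 100 = 72072.48/62979.72 × 100 = 114.438.

114.44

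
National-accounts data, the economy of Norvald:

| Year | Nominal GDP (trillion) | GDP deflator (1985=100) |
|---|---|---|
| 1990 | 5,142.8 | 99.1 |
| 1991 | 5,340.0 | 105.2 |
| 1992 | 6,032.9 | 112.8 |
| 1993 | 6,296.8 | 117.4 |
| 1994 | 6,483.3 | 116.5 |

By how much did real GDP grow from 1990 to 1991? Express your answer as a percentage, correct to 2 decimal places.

Real GDP 1990 = 5142.8/0.991 = 5189.51.
Real GDP 1991 = 5340.0/1.052 = 5076.05.
Change = 5076.05/5189.51 − 1 = -0.0219.

-2.19%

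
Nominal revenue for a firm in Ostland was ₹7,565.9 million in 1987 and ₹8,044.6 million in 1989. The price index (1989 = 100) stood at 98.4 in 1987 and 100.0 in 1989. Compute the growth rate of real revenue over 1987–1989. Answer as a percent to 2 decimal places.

Deflate each year: 1987 → 7565.9/0.984 = 7688.92; 1989 → 8044.6/1.000 = 8044.60.
So real revenue changed by 8044.60/7688.92 − 1 = 0.0463, i.e. 4.63%.

4.63%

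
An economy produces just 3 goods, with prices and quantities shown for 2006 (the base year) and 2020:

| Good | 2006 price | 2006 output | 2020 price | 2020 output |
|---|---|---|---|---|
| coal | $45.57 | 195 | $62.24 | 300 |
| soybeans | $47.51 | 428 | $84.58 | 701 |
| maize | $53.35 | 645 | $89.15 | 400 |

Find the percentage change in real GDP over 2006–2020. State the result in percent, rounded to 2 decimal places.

Real GDP 2006 = Nominal GDP 2006 = 45.57·195 + 47.51·428 + 53.35·645 = 63631.18.
Real GDP 2020 (at 2006 prices) = 45.57·300 + 47.51·701 + 53.35·400 = 68315.51.
Real growth = 68315.51/63631.18 − 1 = 0.0736.

7.36%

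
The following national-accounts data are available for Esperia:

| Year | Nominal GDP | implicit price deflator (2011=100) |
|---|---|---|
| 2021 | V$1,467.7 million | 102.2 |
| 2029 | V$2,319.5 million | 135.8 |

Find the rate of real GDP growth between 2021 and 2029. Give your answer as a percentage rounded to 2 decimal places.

18.93%

Deflate each year: 2021 → 1467.7/1.022 = 1436.11; 2029 → 2319.5/1.358 = 1708.03.
So real GDP changed by 1708.03/1436.11 − 1 = 0.1893, i.e. 18.93%.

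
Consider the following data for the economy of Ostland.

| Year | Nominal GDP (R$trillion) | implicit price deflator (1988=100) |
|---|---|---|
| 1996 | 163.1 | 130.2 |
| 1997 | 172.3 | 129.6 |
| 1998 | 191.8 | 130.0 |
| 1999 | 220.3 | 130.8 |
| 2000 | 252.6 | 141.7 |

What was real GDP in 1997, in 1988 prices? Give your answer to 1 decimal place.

R$132.9 trillion

Real GDP 1997 = 172.3 / 1.296 = 132.95.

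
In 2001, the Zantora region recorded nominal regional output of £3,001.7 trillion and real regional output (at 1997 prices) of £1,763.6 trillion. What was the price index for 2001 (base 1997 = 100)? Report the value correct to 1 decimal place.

price index = (Nominal / Real) × 100 = 3001.7 / 1763.6 × 100 = 170.20.

170.2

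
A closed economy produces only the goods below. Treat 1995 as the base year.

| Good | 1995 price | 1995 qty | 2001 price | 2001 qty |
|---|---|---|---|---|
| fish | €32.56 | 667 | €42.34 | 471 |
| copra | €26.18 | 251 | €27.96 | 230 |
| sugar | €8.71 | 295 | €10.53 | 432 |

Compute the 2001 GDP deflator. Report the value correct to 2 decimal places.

123.10

Nominal GDP 2001 = 42.34·471 + 27.96·230 + 10.53·432 = 30921.90.
Real GDP 2001 (at 1995 prices) = 32.56·471 + 26.18·230 + 8.71·432 = 25119.88.
Deflator = Nominal/Real × 100 = 30921.90/25119.88 × 100 = 123.097.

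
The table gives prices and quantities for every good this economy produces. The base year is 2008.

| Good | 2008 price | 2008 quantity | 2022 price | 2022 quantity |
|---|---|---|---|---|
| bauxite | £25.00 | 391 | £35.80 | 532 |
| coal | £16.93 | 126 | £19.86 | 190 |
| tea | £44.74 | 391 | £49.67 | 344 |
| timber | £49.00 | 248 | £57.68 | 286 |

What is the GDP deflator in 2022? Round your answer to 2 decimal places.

Nominal GDP 2022 = 35.80·532 + 19.86·190 + 49.67·344 + 57.68·286 = 56401.96.
Real GDP 2022 (at 2008 prices) = 25.00·532 + 16.93·190 + 44.74·344 + 49.00·286 = 45921.26.
Deflator = Nominal/Real × 100 = 56401.96/45921.26 × 100 = 122.823.

122.82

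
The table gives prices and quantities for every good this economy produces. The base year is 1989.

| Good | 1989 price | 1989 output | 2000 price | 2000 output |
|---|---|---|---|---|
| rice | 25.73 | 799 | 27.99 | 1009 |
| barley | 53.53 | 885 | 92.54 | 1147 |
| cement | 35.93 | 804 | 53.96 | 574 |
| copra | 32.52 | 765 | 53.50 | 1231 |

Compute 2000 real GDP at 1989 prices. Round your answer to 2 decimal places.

Real GDP 2000 = Σ (p_1989 × q_2000) = 25.73·1009 + 53.53·1147 + 35.93·574 + 32.52·1231 = 148016.42.

148016.42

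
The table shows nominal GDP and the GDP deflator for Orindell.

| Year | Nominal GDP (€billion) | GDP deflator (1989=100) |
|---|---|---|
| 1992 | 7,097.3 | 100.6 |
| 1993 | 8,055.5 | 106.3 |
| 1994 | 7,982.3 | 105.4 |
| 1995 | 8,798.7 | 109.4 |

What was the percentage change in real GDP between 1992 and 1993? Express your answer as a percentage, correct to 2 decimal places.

Real GDP 1992 = 7097.3/1.006 = 7054.97.
Real GDP 1993 = 8055.5/1.063 = 7578.08.
Change = 7578.08/7054.97 − 1 = 0.0741.

7.41%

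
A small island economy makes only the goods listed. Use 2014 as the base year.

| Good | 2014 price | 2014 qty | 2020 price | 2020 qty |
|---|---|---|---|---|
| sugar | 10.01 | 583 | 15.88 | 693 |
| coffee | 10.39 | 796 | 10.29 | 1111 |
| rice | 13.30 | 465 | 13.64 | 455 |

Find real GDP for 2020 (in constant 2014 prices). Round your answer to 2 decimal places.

Real GDP 2020 = Σ (p_2014 × q_2020) = 10.01·693 + 10.39·1111 + 13.30·455 = 24531.72.

24531.72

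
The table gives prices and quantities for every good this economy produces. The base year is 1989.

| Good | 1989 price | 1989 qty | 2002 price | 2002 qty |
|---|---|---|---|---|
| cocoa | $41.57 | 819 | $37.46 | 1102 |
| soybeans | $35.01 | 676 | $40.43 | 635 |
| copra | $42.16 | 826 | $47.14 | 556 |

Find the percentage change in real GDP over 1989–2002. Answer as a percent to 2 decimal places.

Real GDP 1989 = Nominal GDP 1989 = 41.57·819 + 35.01·676 + 42.16·826 = 92536.75.
Real GDP 2002 (at 1989 prices) = 41.57·1102 + 35.01·635 + 42.16·556 = 91482.45.
Real growth = 91482.45/92536.75 − 1 = -0.0114.

-1.14%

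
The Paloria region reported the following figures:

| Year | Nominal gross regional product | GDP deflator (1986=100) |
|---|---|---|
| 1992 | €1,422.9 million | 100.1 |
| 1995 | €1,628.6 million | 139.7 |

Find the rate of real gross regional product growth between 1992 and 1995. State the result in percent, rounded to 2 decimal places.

-17.99%

Real gross regional product 1992 = 1422.9 / 1.001 = 1421.48.
Real gross regional product 1995 = 1628.6 / 1.397 = 1165.78.
Real growth = 1165.78 / 1421.48 − 1 = -0.1799.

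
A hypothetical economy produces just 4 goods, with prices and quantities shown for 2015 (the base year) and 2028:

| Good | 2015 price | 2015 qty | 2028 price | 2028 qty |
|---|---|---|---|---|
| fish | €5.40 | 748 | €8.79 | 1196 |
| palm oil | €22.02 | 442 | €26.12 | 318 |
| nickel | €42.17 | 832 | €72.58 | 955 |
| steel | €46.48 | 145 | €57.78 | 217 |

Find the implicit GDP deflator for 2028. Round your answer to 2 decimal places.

Nominal GDP 2028 = 8.79·1196 + 26.12·318 + 72.58·955 + 57.78·217 = 100671.16.
Real GDP 2028 (at 2015 prices) = 5.40·1196 + 22.02·318 + 42.17·955 + 46.48·217 = 63819.27.
Deflator = Nominal/Real × 100 = 100671.16/63819.27 × 100 = 157.744.

157.74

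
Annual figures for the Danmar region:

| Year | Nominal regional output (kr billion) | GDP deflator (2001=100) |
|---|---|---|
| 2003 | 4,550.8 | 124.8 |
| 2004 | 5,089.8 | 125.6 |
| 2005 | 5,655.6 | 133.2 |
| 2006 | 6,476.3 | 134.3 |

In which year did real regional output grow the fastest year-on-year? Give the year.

2006

2004: real = 5089.8/1.256 = 4052.39; growth vs 2003 (3646.47) = 11.13%.
2005: real = 5655.6/1.332 = 4245.95; growth vs 2004 (4052.39) = 4.78%.
2006: real = 6476.3/1.343 = 4822.26; growth vs 2005 (4245.95) = 13.57%.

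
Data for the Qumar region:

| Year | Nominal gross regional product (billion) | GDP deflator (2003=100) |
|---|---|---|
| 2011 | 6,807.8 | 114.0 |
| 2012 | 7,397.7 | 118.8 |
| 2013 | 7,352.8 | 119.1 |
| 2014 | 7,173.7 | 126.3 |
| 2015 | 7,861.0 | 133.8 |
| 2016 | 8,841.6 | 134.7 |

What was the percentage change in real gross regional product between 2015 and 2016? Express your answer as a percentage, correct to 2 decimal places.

Real gross regional product 2015 = 7861.0/1.338 = 5875.19.
Real gross regional product 2016 = 8841.6/1.347 = 6563.92.
Change = 6563.92/5875.19 − 1 = 0.1172.

11.72%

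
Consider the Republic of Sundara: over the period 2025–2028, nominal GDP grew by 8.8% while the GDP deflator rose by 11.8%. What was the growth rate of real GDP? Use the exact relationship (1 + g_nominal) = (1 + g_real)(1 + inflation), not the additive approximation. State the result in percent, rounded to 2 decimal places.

-2.68%

(1 + g_nom) = (1 + g_real)(1 + π), so g_real = 1.0880 / 1.1180 − 1 = -0.02683.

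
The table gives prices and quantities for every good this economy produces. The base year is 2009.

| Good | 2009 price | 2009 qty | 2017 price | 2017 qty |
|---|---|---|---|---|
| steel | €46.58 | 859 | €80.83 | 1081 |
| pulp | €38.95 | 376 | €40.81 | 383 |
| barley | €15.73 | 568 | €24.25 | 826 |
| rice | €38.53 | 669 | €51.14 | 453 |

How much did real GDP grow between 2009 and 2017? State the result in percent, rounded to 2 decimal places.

Real GDP 2009 = Nominal GDP 2009 = 46.58·859 + 38.95·376 + 15.73·568 + 38.53·669 = 89368.63.
Real GDP 2017 (at 2009 prices) = 46.58·1081 + 38.95·383 + 15.73·826 + 38.53·453 = 95717.90.
Real growth = 95717.90/89368.63 − 1 = 0.0710.

7.10%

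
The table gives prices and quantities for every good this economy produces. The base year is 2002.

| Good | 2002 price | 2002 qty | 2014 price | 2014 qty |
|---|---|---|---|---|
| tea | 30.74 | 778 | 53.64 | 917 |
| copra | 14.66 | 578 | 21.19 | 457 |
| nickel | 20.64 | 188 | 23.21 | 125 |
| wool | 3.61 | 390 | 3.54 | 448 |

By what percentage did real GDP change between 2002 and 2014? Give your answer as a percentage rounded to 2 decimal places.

3.74%

Real GDP 2002 = Nominal GDP 2002 = 30.74·778 + 14.66·578 + 20.64·188 + 3.61·390 = 37677.42.
Real GDP 2014 (at 2002 prices) = 30.74·917 + 14.66·457 + 20.64·125 + 3.61·448 = 39085.48.
Real growth = 39085.48/37677.42 − 1 = 0.0374.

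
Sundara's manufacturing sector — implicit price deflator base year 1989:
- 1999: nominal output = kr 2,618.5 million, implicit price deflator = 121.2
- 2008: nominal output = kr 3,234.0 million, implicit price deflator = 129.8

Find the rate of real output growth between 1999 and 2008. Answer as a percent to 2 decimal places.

15.32%

Deflate each year: 1999 → 2618.5/1.212 = 2160.48; 2008 → 3234.0/1.298 = 2491.53.
So real output changed by 2491.53/2160.48 − 1 = 0.1532, i.e. 15.32%.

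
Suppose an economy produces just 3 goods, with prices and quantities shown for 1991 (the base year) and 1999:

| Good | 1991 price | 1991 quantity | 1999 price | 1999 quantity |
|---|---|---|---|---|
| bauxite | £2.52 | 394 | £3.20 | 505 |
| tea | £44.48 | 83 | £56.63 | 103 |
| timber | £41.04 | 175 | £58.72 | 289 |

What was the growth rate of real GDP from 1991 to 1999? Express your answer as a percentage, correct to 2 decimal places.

49.28%

Real GDP 1991 = Nominal GDP 1991 = 2.52·394 + 44.48·83 + 41.04·175 = 11866.72.
Real GDP 1999 (at 1991 prices) = 2.52·505 + 44.48·103 + 41.04·289 = 17714.60.
Real growth = 17714.60/11866.72 − 1 = 0.4928.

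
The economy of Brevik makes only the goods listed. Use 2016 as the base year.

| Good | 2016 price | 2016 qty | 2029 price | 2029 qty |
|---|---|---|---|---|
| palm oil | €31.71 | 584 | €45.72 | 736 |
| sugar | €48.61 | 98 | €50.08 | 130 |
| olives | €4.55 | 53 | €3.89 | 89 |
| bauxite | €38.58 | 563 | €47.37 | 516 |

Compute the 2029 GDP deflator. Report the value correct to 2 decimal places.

Nominal GDP 2029 = 45.72·736 + 50.08·130 + 3.89·89 + 47.37·516 = 64949.45.
Real GDP 2029 (at 2016 prices) = 31.71·736 + 48.61·130 + 4.55·89 + 38.58·516 = 49970.09.
Deflator = Nominal/Real × 100 = 64949.45/49970.09 × 100 = 129.977.

129.98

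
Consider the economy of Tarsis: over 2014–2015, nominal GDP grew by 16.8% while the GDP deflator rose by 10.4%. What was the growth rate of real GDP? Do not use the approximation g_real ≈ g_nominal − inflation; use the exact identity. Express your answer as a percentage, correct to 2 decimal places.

5.80%

(1 + g_nom) = (1 + g_real)(1 + π), so g_real = 1.1680 / 1.1040 − 1 = 0.05797.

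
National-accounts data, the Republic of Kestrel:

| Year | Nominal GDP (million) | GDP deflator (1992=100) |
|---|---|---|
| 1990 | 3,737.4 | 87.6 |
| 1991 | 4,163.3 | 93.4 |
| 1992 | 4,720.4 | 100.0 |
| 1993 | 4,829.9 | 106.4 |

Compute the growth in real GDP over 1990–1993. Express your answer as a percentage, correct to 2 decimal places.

Real GDP 1990 = 3737.4/0.876 = 4266.44.
Real GDP 1993 = 4829.9/1.064 = 4539.38.
Change = 4539.38/4266.44 − 1 = 0.0640.

6.40%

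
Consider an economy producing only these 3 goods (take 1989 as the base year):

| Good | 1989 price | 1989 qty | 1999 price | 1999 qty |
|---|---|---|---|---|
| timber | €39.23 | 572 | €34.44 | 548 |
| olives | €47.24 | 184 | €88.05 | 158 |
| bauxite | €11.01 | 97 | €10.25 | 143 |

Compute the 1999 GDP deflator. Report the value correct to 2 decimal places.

Nominal GDP 1999 = 34.44·548 + 88.05·158 + 10.25·143 = 34250.77.
Real GDP 1999 (at 1989 prices) = 39.23·548 + 47.24·158 + 11.01·143 = 30536.39.
Deflator = Nominal/Real × 100 = 34250.77/30536.39 × 100 = 112.164.

112.16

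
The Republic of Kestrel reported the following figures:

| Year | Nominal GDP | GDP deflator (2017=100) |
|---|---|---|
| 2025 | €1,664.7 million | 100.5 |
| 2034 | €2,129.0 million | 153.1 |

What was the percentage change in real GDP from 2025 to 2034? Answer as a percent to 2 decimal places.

-16.05%

Real GDP 2025 = 1664.7 / 1.005 = 1656.42.
Real GDP 2034 = 2129.0 / 1.531 = 1390.59.
Real growth = 1390.59 / 1656.42 − 1 = -0.1605.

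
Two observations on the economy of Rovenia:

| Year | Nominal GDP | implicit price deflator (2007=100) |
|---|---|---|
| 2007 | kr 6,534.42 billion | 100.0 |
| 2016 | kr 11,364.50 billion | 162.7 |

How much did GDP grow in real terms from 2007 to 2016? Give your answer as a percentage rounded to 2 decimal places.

Deflate each year: 2007 → 6534.42/1.000 = 6534.42; 2016 → 11364.50/1.627 = 6984.94.
So real GDP changed by 6984.94/6534.42 − 1 = 0.0689, i.e. 6.89%.

6.89%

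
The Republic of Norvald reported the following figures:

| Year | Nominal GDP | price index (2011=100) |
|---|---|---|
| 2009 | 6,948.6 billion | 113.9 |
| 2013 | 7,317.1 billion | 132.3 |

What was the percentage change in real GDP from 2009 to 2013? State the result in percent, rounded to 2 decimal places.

Deflate each year: 2009 → 6948.6/1.139 = 6100.61; 2013 → 7317.1/1.323 = 5530.69.
So real GDP changed by 5530.69/6100.61 − 1 = -0.0934, i.e. -9.34%.

-9.34%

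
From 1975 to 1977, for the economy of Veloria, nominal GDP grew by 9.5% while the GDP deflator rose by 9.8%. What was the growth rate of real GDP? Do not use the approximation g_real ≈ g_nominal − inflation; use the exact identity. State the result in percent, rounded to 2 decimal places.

(1 + g_nom) = (1 + g_real)(1 + π), so g_real = 1.0950 / 1.0980 − 1 = -0.00273.

-0.27%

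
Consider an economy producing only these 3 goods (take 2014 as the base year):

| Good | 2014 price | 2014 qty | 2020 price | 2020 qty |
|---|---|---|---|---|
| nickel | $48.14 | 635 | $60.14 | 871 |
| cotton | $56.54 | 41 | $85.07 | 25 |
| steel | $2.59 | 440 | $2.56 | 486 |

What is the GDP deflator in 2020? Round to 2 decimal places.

125.00

Nominal GDP 2020 = 60.14·871 + 85.07·25 + 2.56·486 = 55752.85.
Real GDP 2020 (at 2014 prices) = 48.14·871 + 56.54·25 + 2.59·486 = 44602.18.
Deflator = Nominal/Real × 100 = 55752.85/44602.18 × 100 = 125.000.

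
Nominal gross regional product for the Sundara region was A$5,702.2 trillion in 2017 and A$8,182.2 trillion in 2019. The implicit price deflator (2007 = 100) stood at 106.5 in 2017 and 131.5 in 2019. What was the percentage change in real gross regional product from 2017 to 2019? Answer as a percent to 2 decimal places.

16.21%

Real gross regional product 2017 = 5702.2 / 1.065 = 5354.18.
Real gross regional product 2019 = 8182.2 / 1.315 = 6222.21.
Real growth = 6222.21 / 5354.18 − 1 = 0.1621.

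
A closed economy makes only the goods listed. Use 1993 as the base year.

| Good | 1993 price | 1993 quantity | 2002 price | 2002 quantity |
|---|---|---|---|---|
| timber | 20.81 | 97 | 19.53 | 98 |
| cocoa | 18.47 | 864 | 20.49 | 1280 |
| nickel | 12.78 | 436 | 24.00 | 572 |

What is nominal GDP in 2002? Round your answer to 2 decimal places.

Nominal GDP 2002 = Σ (p_2002 × q_2002) = 19.53·98 + 20.49·1280 + 24.00·572 = 41869.14.

41869.14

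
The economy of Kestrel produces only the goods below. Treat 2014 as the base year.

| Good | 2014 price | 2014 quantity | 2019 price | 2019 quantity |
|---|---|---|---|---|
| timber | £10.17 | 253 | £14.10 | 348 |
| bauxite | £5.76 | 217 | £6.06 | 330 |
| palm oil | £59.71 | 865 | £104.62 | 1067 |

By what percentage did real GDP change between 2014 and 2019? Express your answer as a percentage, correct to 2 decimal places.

Real GDP 2014 = Nominal GDP 2014 = 10.17·253 + 5.76·217 + 59.71·865 = 55472.08.
Real GDP 2019 (at 2014 prices) = 10.17·348 + 5.76·330 + 59.71·1067 = 69150.53.
Real growth = 69150.53/55472.08 − 1 = 0.2466.

24.66%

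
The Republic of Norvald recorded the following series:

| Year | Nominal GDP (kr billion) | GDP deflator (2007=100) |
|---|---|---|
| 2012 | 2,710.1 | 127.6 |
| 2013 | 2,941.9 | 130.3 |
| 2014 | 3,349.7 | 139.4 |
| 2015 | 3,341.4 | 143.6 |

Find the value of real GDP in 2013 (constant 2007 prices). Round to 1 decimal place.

kr 2,257.8 billion

Real GDP 2013 = 2941.9 / 1.303 = 2257.79.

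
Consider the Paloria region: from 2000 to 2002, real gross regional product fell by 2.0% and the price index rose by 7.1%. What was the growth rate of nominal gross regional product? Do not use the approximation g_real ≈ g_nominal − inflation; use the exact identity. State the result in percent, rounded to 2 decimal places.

4.96%

(1 + g_nom) = (1 + g_real)(1 + π) = 0.9800 × 1.0710 = 1.04958.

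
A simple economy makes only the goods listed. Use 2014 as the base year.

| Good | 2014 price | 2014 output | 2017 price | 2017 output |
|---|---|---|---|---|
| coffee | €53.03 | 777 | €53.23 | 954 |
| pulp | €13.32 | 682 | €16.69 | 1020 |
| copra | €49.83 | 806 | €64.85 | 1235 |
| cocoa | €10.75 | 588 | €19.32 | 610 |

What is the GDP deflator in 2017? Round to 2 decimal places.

Nominal GDP 2017 = 53.23·954 + 16.69·1020 + 64.85·1235 + 19.32·610 = 159680.17.
Real GDP 2017 (at 2014 prices) = 53.03·954 + 13.32·1020 + 49.83·1235 + 10.75·610 = 132274.57.
Deflator = Nominal/Real × 100 = 159680.17/132274.57 × 100 = 120.719.

120.72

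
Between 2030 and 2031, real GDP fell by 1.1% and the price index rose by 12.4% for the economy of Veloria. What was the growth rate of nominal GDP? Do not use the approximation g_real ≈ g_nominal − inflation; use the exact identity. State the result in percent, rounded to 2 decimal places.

(1 + g_nom) = (1 + g_real)(1 + π) = 0.9890 × 1.1240 = 1.11164.

11.16%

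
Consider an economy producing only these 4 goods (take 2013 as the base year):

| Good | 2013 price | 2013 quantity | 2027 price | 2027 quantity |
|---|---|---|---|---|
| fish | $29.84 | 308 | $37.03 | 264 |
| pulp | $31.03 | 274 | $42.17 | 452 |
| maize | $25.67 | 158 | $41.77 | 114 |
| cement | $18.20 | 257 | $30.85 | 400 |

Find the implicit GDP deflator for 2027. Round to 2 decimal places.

143.07

Nominal GDP 2027 = 37.03·264 + 42.17·452 + 41.77·114 + 30.85·400 = 45938.54.
Real GDP 2027 (at 2013 prices) = 29.84·264 + 31.03·452 + 25.67·114 + 18.20·400 = 32109.70.
Deflator = Nominal/Real × 100 = 45938.54/32109.70 × 100 = 143.067.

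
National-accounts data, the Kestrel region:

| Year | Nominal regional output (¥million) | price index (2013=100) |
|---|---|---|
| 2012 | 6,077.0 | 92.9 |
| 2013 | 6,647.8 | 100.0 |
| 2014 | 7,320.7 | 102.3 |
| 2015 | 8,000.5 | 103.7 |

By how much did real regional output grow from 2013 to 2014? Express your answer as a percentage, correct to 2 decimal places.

Real regional output 2013 = 6647.8/1.000 = 6647.80.
Real regional output 2014 = 7320.7/1.023 = 7156.11.
Change = 7156.11/6647.80 − 1 = 0.0765.

7.65%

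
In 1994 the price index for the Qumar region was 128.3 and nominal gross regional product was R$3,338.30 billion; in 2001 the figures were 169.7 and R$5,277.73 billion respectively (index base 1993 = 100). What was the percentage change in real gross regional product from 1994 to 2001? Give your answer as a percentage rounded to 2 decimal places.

Real gross regional product 1994 = 3338.30 / 1.283 = 2601.95.
Real gross regional product 2001 = 5277.73 / 1.697 = 3110.04.
Real growth = 3110.04 / 2601.95 − 1 = 0.1953.

19.53%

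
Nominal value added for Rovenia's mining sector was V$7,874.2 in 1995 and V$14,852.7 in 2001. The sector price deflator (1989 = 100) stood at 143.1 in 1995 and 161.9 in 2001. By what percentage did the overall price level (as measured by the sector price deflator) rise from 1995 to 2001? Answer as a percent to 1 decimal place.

13.1%

Price-level change = 161.9 / 143.1 − 1 = 0.1314.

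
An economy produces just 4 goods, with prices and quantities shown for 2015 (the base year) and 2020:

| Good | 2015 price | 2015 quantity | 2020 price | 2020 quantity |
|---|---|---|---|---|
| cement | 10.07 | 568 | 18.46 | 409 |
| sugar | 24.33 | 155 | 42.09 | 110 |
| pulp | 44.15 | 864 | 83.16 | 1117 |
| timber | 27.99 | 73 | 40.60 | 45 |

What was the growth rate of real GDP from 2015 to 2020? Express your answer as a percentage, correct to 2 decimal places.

Real GDP 2015 = Nominal GDP 2015 = 10.07·568 + 24.33·155 + 44.15·864 + 27.99·73 = 49679.78.
Real GDP 2020 (at 2015 prices) = 10.07·409 + 24.33·110 + 44.15·1117 + 27.99·45 = 57370.03.
Real growth = 57370.03/49679.78 − 1 = 0.1548.

15.48%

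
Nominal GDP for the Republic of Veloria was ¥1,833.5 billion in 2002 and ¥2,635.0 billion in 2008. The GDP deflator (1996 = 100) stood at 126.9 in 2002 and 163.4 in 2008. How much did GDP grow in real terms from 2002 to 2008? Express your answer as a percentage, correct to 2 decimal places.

Deflate each year: 2002 → 1833.5/1.269 = 1444.84; 2008 → 2635.0/1.634 = 1612.61.
So real GDP changed by 1612.61/1444.84 − 1 = 0.1161, i.e. 11.61%.

11.61%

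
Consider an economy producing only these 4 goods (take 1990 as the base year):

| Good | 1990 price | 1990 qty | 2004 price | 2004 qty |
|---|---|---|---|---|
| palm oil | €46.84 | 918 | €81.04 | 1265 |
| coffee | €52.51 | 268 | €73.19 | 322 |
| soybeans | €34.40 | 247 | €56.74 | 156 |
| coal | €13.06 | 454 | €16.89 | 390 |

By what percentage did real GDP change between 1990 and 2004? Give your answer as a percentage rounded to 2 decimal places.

Real GDP 1990 = Nominal GDP 1990 = 46.84·918 + 52.51·268 + 34.40·247 + 13.06·454 = 71497.84.
Real GDP 2004 (at 1990 prices) = 46.84·1265 + 52.51·322 + 34.40·156 + 13.06·390 = 86620.62.
Real growth = 86620.62/71497.84 − 1 = 0.2115.

21.15%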